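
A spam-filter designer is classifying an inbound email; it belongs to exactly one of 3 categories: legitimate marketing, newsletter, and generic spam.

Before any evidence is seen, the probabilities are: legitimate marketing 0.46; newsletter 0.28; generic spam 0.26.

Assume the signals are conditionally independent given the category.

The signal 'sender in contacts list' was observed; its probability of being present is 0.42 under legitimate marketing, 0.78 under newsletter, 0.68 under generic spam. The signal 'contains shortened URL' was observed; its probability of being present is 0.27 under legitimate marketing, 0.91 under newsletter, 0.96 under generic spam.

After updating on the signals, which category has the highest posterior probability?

newsletter

Multiply each prior by the joint likelihood of the signal pattern:
  legitimate marketing: 0.46 × 0.42 × 0.27 = 0.052164
  newsletter: 0.28 × 0.78 × 0.91 = 0.19874
  generic spam: 0.26 × 0.68 × 0.96 = 0.16973
Normalizing constant Z = 0.052164 + 0.19874 + 0.16973 = 0.42064.
P(legitimate marketing | evidence) ≈ 0.052164 / 0.42064 ≈ 0.124
P(newsletter | evidence) ≈ 0.19874 / 0.42064 ≈ 0.472
P(generic spam | evidence) ≈ 0.16973 / 0.42064 ≈ 0.404
The largest is 0.472, so newsletter is most probable.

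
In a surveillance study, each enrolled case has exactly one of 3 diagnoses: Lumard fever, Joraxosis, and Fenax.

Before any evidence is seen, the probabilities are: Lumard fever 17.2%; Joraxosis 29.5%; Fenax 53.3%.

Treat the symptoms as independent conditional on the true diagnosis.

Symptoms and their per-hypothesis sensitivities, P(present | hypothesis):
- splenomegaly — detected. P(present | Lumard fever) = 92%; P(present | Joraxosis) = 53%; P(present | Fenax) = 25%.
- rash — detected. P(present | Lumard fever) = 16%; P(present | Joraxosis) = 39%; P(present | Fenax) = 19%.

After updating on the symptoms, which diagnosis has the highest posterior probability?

Joraxosis

Multiply each prior by the joint likelihood of the symptom pattern:
  Lumard fever: 0.172 × 0.92 × 0.16 = 0.025318
  Joraxosis: 0.295 × 0.53 × 0.39 = 0.060976
  Fenax: 0.533 × 0.25 × 0.19 = 0.025318
Normalizing constant Z = 0.025318 + 0.060976 + 0.025318 = 0.11161.
P(Lumard fever | evidence) ≈ 0.025318 / 0.11161 ≈ 0.227
P(Joraxosis | evidence) ≈ 0.060976 / 0.11161 ≈ 0.546
P(Fenax | evidence) ≈ 0.025318 / 0.11161 ≈ 0.227
The largest is 0.546, so Joraxosis is most probable.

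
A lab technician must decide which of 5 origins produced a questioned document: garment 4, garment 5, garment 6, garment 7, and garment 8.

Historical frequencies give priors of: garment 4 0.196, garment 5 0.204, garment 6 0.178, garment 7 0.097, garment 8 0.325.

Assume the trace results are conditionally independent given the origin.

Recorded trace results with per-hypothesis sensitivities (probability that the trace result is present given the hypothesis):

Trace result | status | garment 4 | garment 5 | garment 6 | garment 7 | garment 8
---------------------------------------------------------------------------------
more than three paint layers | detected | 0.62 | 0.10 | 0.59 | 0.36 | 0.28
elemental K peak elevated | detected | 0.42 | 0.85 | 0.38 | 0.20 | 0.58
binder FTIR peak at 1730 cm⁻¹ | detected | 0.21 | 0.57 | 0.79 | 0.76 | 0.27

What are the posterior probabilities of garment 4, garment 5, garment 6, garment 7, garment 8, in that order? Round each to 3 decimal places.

By Bayes' rule with conditional independence, the unnormalized weight for each hypothesis is prior × ∏ likelihoods:
  garment 4: 0.196 × 0.62 × 0.42 × 0.21 = 0.010718
  garment 5: 0.204 × 0.10 × 0.85 × 0.57 = 0.0098838
  garment 6: 0.178 × 0.59 × 0.38 × 0.79 = 0.031527
  garment 7: 0.097 × 0.36 × 0.20 × 0.76 = 0.0053078
  garment 8: 0.325 × 0.28 × 0.58 × 0.27 = 0.014251
Marginal likelihood of the evidence = 0.071687.
P(garment 4 | evidence) = 0.010718 / 0.071687 ≈ 0.150
P(garment 5 | evidence) = 0.0098838 / 0.071687 ≈ 0.138
P(garment 6 | evidence) = 0.031527 / 0.071687 ≈ 0.440
P(garment 7 | evidence) = 0.0053078 / 0.071687 ≈ 0.074
P(garment 8 | evidence) = 0.014251 / 0.071687 ≈ 0.199

0.150, 0.138, 0.440, 0.074, 0.199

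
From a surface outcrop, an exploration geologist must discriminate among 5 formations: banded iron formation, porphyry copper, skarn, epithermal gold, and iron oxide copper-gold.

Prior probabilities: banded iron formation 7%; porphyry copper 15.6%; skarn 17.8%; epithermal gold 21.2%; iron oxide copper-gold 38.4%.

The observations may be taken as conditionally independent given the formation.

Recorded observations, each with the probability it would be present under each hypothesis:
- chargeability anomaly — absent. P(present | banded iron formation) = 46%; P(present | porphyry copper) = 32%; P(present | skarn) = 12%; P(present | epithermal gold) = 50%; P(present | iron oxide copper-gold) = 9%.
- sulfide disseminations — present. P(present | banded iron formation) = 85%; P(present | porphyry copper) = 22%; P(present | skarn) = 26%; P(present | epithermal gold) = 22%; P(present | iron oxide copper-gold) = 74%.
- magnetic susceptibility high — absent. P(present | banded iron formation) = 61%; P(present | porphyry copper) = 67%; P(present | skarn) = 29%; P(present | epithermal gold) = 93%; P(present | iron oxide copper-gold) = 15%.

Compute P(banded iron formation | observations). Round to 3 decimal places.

By Bayes' rule with conditional independence, the unnormalized weight for each hypothesis is prior × ∏ likelihoods (using 1 − P(present | H) for each absent observation):
  banded iron formation: 0.070 × (1 − 0.46) × 0.85 × (1 − 0.61) = 0.012531
  porphyry copper: 0.156 × (1 − 0.32) × 0.22 × (1 − 0.67) = 0.0077014
  skarn: 0.178 × (1 − 0.12) × 0.26 × (1 − 0.29) = 0.028916
  epithermal gold: 0.212 × (1 − 0.50) × 0.22 × (1 − 0.93) = 0.0016324
  iron oxide copper-gold: 0.384 × (1 − 0.09) × 0.74 × (1 − 0.15) = 0.2198
Marginal likelihood of the evidence = 0.27058.
P(banded iron formation | evidence) = 0.012531 / 0.27058 ≈ 0.046.

0.046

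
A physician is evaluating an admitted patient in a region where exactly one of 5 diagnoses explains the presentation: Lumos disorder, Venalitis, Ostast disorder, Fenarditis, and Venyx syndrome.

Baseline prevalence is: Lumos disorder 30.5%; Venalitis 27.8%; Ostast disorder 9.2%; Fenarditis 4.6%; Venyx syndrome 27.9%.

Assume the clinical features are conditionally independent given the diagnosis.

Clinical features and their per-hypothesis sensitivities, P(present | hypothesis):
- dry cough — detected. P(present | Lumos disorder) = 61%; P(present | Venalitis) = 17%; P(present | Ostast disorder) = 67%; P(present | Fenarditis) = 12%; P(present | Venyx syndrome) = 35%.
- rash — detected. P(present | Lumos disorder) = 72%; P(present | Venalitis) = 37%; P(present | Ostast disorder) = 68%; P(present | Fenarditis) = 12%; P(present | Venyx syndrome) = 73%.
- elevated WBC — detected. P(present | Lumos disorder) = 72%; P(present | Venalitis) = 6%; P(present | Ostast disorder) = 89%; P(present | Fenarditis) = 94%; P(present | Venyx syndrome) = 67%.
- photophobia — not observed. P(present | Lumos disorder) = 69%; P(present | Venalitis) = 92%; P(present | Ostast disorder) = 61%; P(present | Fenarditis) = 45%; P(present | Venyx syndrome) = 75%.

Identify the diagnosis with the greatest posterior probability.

Multiply each prior by the joint likelihood of the clinical feature pattern (using 1 − P(present | H) for each absent clinical feature):
  Lumos disorder: 0.305 × 0.61 × 0.72 × 0.72 × (1 − 0.69) = 0.029899
  Venalitis: 0.278 × 0.17 × 0.37 × 0.06 × (1 − 0.92) = 8.3934e-05
  Ostast disorder: 0.092 × 0.67 × 0.68 × 0.89 × (1 − 0.61) = 0.014549
  Fenarditis: 0.046 × 0.12 × 0.12 × 0.94 × (1 − 0.45) = 0.00034246
  Venyx syndrome: 0.279 × 0.35 × 0.73 × 0.67 × (1 − 0.75) = 0.01194
Marginal likelihood of the evidence = 0.056814.
P(Lumos disorder | evidence) ≈ 0.029899 / 0.056814 ≈ 0.526
P(Venalitis | evidence) ≈ 8.3934e-05 / 0.056814 ≈ 0.001
P(Ostast disorder | evidence) ≈ 0.014549 / 0.056814 ≈ 0.256
P(Fenarditis | evidence) ≈ 0.00034246 / 0.056814 ≈ 0.006
P(Venyx syndrome | evidence) ≈ 0.01194 / 0.056814 ≈ 0.210
The largest is 0.526, so Lumos disorder is most probable.

Lumos disorder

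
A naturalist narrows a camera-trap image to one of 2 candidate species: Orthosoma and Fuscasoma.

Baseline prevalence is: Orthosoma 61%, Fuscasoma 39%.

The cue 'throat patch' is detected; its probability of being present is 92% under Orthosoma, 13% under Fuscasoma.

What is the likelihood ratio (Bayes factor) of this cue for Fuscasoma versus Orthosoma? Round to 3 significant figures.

0.141

The Bayes factor is the ratio of the two likelihoods.
  Fuscasoma: 0.13
  Orthosoma: 0.92
Bayes factor = 0.13 / 0.92 ≈ 0.141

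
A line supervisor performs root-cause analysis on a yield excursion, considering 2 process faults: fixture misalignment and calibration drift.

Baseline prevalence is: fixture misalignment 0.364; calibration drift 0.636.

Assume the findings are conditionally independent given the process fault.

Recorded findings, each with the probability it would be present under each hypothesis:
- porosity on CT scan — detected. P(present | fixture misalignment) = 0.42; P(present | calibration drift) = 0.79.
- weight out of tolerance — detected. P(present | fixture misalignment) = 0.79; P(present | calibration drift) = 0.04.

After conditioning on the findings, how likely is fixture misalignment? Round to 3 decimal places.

For each hypothesis, the unnormalized posterior weight is prior × product of the finding likelihoods:
  fixture misalignment: 0.364 × 0.42 × 0.79 = 0.12078
  calibration drift: 0.636 × 0.79 × 0.04 = 0.020098
The unnormalized weights sum to 0.14087.
P(fixture misalignment | evidence) = 0.12078 / 0.14087 ≈ 0.857.

0.857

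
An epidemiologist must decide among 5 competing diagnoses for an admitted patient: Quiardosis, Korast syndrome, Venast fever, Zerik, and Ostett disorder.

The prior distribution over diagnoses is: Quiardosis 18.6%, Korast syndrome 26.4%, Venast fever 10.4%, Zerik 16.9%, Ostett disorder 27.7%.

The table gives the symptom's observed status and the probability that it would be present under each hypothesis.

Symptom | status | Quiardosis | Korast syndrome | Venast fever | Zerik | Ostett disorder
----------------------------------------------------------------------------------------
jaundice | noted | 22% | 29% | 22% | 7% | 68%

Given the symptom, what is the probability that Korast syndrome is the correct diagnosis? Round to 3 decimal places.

Multiply each prior by the likelihood of the symptom:
  Quiardosis: 0.186 × 0.22 = 0.04092
  Korast syndrome: 0.264 × 0.29 = 0.07656
  Venast fever: 0.104 × 0.22 = 0.02288
  Zerik: 0.169 × 0.07 = 0.01183
  Ostett disorder: 0.277 × 0.68 = 0.18836
Marginal likelihood of the evidence = 0.34055.
P(Korast syndrome | evidence) = 0.07656 / 0.34055 ≈ 0.225.

0.225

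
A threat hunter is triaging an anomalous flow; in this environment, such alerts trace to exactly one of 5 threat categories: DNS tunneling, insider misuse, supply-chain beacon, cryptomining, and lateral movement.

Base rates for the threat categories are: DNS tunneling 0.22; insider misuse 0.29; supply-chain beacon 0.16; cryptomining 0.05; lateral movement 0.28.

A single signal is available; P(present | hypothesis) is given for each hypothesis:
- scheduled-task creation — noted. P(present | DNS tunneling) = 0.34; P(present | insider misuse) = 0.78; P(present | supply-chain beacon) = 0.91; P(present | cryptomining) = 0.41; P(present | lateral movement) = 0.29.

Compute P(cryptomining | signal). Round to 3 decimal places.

0.037

For each hypothesis, the unnormalized posterior weight is prior × likelihood:
  DNS tunneling: 0.22 × 0.34 = 0.0748
  insider misuse: 0.29 × 0.78 = 0.2262
  supply-chain beacon: 0.16 × 0.91 = 0.1456
  cryptomining: 0.05 × 0.41 = 0.0205
  lateral movement: 0.28 × 0.29 = 0.0812
Normalizing constant Z = 0.0748 + 0.2262 + 0.1456 + 0.0205 + 0.0812 = 0.5483.
P(cryptomining | evidence) = 0.0205 / 0.5483 ≈ 0.037.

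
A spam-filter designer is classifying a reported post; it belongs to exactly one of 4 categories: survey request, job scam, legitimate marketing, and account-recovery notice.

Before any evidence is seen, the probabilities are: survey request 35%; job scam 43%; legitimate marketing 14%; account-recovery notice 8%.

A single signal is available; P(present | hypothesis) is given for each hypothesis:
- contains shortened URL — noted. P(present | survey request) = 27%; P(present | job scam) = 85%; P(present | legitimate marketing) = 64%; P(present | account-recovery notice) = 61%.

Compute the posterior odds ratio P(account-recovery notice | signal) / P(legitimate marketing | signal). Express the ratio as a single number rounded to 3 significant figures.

Unnormalized posterior weight (prior times the signal likelihood) for each of the two hypotheses:
  account-recovery notice: 0.08 × 0.61 = 0.0488
  legitimate marketing: 0.14 × 0.64 = 0.0896
Posterior odds = 0.0488 / 0.0896 ≈ 0.545.

0.545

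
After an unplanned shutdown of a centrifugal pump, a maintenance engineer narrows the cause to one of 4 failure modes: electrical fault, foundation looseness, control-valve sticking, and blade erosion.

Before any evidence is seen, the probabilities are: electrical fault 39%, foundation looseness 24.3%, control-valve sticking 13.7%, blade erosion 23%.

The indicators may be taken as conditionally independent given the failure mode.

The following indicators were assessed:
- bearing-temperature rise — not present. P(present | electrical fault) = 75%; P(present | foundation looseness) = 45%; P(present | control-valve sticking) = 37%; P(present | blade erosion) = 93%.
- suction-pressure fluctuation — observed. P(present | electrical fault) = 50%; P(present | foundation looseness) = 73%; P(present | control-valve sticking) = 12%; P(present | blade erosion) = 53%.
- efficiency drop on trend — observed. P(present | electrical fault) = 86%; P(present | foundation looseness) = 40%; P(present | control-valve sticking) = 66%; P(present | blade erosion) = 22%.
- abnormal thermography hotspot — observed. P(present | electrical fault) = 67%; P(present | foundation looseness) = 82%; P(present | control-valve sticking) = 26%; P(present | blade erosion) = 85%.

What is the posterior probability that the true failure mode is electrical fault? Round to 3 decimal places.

0.443

For each hypothesis, the unnormalized posterior weight is prior × product of the indicator likelihoods (using 1 − P(present | H) for each absent indicator):
  electrical fault: 0.390 × (1 − 0.75) × 0.50 × 0.86 × 0.67 = 0.02809
  foundation looseness: 0.243 × (1 − 0.45) × 0.73 × 0.40 × 0.82 = 0.032001
  control-valve sticking: 0.137 × (1 − 0.37) × 0.12 × 0.66 × 0.26 = 0.0017773
  blade erosion: 0.230 × (1 − 0.93) × 0.53 × 0.22 × 0.85 = 0.0015957
Marginal likelihood of the evidence = 0.063464.
P(electrical fault | evidence) = 0.02809 / 0.063464 ≈ 0.443.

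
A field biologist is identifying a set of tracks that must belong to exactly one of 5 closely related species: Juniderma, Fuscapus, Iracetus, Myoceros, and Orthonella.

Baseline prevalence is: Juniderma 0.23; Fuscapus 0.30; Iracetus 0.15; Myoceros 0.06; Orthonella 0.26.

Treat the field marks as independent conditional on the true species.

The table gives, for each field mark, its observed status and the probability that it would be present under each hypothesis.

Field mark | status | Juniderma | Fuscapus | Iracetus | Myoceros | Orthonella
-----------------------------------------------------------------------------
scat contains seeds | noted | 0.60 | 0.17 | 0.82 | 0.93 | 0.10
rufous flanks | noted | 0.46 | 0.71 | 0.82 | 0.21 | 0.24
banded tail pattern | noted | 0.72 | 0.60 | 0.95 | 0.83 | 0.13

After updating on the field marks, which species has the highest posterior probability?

Iracetus

By Bayes' rule with conditional independence, the unnormalized weight for each hypothesis is prior × ∏ likelihoods:
  Juniderma: 0.23 × 0.60 × 0.46 × 0.72 = 0.045706
  Fuscapus: 0.30 × 0.17 × 0.71 × 0.60 = 0.021726
  Iracetus: 0.15 × 0.82 × 0.82 × 0.95 = 0.095817
  Myoceros: 0.06 × 0.93 × 0.21 × 0.83 = 0.0097259
  Orthonella: 0.26 × 0.10 × 0.24 × 0.13 = 0.0008112
Normalizing constant Z = 0.045706 + 0.021726 + 0.095817 + 0.0097259 + 0.0008112 = 0.17379.
P(Juniderma | evidence) ≈ 0.045706 / 0.17379 ≈ 0.263
P(Fuscapus | evidence) ≈ 0.021726 / 0.17379 ≈ 0.125
P(Iracetus | evidence) ≈ 0.095817 / 0.17379 ≈ 0.551
P(Myoceros | evidence) ≈ 0.0097259 / 0.17379 ≈ 0.056
P(Orthonella | evidence) ≈ 0.0008112 / 0.17379 ≈ 0.005
The largest is 0.551, so Iracetus is most probable.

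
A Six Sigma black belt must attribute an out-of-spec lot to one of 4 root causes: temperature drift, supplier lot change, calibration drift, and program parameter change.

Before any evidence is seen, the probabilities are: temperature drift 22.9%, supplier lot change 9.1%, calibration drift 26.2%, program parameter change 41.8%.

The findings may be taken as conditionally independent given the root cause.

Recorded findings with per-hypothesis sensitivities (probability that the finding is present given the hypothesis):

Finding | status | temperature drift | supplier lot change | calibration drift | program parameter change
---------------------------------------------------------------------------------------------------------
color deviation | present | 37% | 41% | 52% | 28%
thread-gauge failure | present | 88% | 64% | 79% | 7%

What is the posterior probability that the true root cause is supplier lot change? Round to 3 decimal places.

0.111

For each hypothesis, the unnormalized posterior weight is prior × product of the finding likelihoods:
  temperature drift: 0.229 × 0.37 × 0.88 = 0.074562
  supplier lot change: 0.091 × 0.41 × 0.64 = 0.023878
  calibration drift: 0.262 × 0.52 × 0.79 = 0.10763
  program parameter change: 0.418 × 0.28 × 0.07 = 0.0081928
Normalizing constant Z = 0.074562 + 0.023878 + 0.10763 + 0.0081928 = 0.21426.
P(supplier lot change | evidence) = 0.023878 / 0.21426 ≈ 0.111.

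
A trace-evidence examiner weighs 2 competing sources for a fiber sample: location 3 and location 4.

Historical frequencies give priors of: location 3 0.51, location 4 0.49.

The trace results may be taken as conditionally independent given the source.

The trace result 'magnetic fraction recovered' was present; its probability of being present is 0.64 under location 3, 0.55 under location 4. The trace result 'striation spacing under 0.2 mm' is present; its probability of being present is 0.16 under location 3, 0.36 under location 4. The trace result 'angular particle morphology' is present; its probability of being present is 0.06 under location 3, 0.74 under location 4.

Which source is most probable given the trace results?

Multiply each prior by the joint likelihood of the trace result pattern:
  location 3: 0.51 × 0.64 × 0.16 × 0.06 = 0.0031334
  location 4: 0.49 × 0.55 × 0.36 × 0.74 = 0.071795
Normalizing constant Z = 0.0031334 + 0.071795 = 0.074928.
P(location 3 | evidence) ≈ 0.0031334 / 0.074928 ≈ 0.042
P(location 4 | evidence) ≈ 0.071795 / 0.074928 ≈ 0.958
The largest is 0.958, so location 4 is most probable.

location 4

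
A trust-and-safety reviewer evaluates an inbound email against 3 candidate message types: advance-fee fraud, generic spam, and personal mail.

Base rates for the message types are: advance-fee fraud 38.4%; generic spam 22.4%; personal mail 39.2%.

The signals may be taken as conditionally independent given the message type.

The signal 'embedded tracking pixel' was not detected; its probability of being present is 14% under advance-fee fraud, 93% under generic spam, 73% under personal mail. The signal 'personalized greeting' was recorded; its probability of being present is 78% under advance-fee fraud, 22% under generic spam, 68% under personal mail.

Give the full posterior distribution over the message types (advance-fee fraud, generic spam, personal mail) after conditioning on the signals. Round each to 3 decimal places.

Multiply each prior by the joint likelihood of the signal pattern (using 1 − P(present | H) for each absent signal):
  advance-fee fraud: 0.384 × (1 − 0.14) × 0.78 = 0.25759
  generic spam: 0.224 × (1 − 0.93) × 0.22 = 0.0034496
  personal mail: 0.392 × (1 − 0.73) × 0.68 = 0.071971
Normalizing constant Z = 0.25759 + 0.0034496 + 0.071971 = 0.33301.
P(advance-fee fraud | evidence) = 0.25759 / 0.33301 ≈ 0.774
P(generic spam | evidence) = 0.0034496 / 0.33301 ≈ 0.010
P(personal mail | evidence) = 0.071971 / 0.33301 ≈ 0.216

0.774, 0.010, 0.216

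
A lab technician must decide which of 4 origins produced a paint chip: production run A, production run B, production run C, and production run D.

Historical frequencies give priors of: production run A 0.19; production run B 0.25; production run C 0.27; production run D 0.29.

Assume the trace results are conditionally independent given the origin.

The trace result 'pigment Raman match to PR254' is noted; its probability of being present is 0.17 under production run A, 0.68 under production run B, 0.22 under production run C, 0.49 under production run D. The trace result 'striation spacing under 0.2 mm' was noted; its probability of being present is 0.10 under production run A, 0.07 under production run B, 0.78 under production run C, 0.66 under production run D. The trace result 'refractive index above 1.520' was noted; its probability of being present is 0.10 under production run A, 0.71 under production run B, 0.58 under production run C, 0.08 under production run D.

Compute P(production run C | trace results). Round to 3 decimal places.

For each hypothesis, the unnormalized posterior weight is prior × product of the trace result likelihoods:
  production run A: 0.19 × 0.17 × 0.10 × 0.10 = 0.000323
  production run B: 0.25 × 0.68 × 0.07 × 0.71 = 0.008449
  production run C: 0.27 × 0.22 × 0.78 × 0.58 = 0.026873
  production run D: 0.29 × 0.49 × 0.66 × 0.08 = 0.0075029
Normalizing constant Z = 0.000323 + 0.008449 + 0.026873 + 0.0075029 = 0.043147.
P(production run C | evidence) = 0.026873 / 0.043147 ≈ 0.623.

0.623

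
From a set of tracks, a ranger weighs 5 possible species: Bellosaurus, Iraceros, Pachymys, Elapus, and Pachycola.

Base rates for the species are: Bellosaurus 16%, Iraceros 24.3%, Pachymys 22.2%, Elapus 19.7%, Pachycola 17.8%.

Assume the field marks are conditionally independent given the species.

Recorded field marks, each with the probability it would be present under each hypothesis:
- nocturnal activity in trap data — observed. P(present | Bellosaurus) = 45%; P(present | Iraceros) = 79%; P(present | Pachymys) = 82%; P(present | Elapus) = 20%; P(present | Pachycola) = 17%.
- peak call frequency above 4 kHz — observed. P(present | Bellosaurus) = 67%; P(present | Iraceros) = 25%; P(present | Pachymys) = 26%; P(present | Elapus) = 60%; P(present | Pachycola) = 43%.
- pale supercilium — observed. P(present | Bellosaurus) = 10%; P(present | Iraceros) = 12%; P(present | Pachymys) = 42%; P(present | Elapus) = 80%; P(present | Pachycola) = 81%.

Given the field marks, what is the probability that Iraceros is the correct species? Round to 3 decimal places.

Multiply each prior by the joint likelihood of the field mark pattern:
  Bellosaurus: 0.160 × 0.45 × 0.67 × 0.10 = 0.004824
  Iraceros: 0.243 × 0.79 × 0.25 × 0.12 = 0.0057591
  Pachymys: 0.222 × 0.82 × 0.26 × 0.42 = 0.019879
  Elapus: 0.197 × 0.20 × 0.60 × 0.80 = 0.018912
  Pachycola: 0.178 × 0.17 × 0.43 × 0.81 = 0.01054
Marginal likelihood of the evidence = 0.059913.
P(Iraceros | evidence) = 0.0057591 / 0.059913 ≈ 0.096.

0.096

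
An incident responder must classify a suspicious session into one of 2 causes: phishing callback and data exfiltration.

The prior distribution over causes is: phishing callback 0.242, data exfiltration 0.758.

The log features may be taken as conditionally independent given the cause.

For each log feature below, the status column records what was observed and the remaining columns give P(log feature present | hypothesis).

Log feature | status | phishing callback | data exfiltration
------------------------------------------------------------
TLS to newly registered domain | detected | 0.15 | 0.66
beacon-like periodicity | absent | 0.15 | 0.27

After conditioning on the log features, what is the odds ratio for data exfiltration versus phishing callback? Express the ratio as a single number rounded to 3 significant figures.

Unnormalized posterior weight (prior times the log feature likelihoods) for each of the two hypotheses (using 1 − P(present | H) for each absent log feature):
  data exfiltration: 0.758 × 0.66 × (1 − 0.27) = 0.3652
  phishing callback: 0.242 × 0.15 × (1 − 0.15) = 0.030855
Posterior odds = 0.3652 / 0.030855 ≈ 11.8.

11.8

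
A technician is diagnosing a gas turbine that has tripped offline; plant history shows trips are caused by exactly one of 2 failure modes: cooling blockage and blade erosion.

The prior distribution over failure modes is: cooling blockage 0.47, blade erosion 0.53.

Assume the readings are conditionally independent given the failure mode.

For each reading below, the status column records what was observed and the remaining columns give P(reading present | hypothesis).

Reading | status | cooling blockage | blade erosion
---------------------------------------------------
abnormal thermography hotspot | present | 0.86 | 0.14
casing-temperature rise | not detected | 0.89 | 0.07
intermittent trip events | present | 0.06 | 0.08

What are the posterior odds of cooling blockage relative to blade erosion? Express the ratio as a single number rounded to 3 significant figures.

0.483

Posterior odds equal prior odds times the likelihood ratio; only the two competing hypotheses matter (using 1 − P(present | H) for each absent reading).
  cooling blockage: 0.47 × 0.86 × (1 − 0.89) × 0.06 = 0.0026677
  blade erosion: 0.53 × 0.14 × (1 − 0.07) × 0.08 = 0.0055205
Odds(cooling blockage : blade erosion) = 0.0026677 / 0.0055205 ≈ 0.483.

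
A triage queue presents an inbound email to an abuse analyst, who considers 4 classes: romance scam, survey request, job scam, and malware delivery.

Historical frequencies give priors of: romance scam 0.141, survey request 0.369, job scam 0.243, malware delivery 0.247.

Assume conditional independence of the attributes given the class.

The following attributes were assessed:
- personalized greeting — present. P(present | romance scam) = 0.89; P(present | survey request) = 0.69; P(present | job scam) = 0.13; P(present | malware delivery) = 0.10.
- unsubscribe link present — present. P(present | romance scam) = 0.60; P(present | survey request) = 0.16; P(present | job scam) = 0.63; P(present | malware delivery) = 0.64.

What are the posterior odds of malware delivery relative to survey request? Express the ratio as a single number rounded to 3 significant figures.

Unnormalized posterior weight (prior times the attribute likelihoods) for each of the two hypotheses:
  malware delivery: 0.247 × 0.10 × 0.64 = 0.015808
  survey request: 0.369 × 0.69 × 0.16 = 0.040738
Posterior odds = 0.015808 / 0.040738 ≈ 0.388.

0.388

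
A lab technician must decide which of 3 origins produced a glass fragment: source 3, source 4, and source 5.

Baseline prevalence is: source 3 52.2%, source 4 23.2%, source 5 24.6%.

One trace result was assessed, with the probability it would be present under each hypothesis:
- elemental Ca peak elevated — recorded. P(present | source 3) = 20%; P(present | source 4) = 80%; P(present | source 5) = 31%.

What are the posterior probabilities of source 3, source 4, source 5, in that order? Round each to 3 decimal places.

0.285, 0.507, 0.208

By Bayes' rule, the unnormalized weight for each hypothesis is prior × likelihood:
  source 3: 0.522 × 0.20 = 0.1044
  source 4: 0.232 × 0.80 = 0.1856
  source 5: 0.246 × 0.31 = 0.07626
Marginal likelihood of the evidence = 0.36626.
P(source 3 | evidence) = 0.1044 / 0.36626 ≈ 0.285
P(source 4 | evidence) = 0.1856 / 0.36626 ≈ 0.507
P(source 5 | evidence) = 0.07626 / 0.36626 ≈ 0.208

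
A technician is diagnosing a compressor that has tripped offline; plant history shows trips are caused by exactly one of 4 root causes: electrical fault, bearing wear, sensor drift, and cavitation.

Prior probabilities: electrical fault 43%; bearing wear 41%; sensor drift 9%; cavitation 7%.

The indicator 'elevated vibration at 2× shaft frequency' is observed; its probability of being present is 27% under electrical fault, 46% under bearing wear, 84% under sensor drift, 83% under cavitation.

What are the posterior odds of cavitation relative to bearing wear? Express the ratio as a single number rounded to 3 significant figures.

Posterior odds equal prior odds times the likelihood ratio; only the two competing hypotheses matter.
  cavitation: 0.07 × 0.83 = 0.0581
  bearing wear: 0.41 × 0.46 = 0.1886
Posterior odds = 0.0581 / 0.1886 ≈ 0.308.

0.308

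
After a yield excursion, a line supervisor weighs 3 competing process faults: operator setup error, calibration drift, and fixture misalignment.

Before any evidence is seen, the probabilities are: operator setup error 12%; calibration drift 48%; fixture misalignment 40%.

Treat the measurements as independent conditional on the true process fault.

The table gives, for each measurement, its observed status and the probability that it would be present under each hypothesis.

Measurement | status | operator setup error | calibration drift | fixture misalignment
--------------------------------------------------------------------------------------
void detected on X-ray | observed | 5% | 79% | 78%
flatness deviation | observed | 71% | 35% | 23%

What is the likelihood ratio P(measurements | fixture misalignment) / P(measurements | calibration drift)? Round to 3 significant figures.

Joint likelihood of the measurement pattern under each hypothesis:
  fixture misalignment: 0.78 × 0.23 = 0.1794
  calibration drift: 0.79 × 0.35 = 0.2765
Bayes factor = 0.1794 / 0.2765 ≈ 0.649

0.649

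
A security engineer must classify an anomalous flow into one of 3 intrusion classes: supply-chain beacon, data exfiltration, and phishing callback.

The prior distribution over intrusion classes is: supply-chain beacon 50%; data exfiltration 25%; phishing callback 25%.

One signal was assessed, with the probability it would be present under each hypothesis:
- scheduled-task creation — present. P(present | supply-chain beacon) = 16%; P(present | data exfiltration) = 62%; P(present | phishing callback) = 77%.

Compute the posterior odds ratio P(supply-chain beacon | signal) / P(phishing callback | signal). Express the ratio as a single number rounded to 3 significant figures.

Posterior odds equal prior odds times the likelihood ratio; only the two competing hypotheses matter.
  supply-chain beacon: 0.50 × 0.16 = 0.08
  phishing callback: 0.25 × 0.77 = 0.1925
Posterior odds = 0.08 / 0.1925 ≈ 0.416.

0.416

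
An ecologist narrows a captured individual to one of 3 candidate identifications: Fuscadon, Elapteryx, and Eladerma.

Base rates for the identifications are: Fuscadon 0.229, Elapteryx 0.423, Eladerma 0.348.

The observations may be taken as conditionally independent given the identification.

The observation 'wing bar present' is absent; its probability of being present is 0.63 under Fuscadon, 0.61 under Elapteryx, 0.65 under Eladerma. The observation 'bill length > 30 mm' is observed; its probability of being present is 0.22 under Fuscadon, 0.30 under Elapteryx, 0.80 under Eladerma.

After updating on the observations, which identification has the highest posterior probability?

Eladerma

Multiply each prior by the joint likelihood of the evidence pattern (using 1 − P(present | H) for each absent observation):
  Fuscadon: 0.229 × (1 − 0.63) × 0.22 = 0.018641
  Elapteryx: 0.423 × (1 − 0.61) × 0.30 = 0.049491
  Eladerma: 0.348 × (1 − 0.65) × 0.80 = 0.09744
Marginal likelihood of the evidence = 0.16557.
P(Fuscadon | evidence) ≈ 0.018641 / 0.16557 ≈ 0.113
P(Elapteryx | evidence) ≈ 0.049491 / 0.16557 ≈ 0.299
P(Eladerma | evidence) ≈ 0.09744 / 0.16557 ≈ 0.589
The largest is 0.589, so Eladerma is most probable.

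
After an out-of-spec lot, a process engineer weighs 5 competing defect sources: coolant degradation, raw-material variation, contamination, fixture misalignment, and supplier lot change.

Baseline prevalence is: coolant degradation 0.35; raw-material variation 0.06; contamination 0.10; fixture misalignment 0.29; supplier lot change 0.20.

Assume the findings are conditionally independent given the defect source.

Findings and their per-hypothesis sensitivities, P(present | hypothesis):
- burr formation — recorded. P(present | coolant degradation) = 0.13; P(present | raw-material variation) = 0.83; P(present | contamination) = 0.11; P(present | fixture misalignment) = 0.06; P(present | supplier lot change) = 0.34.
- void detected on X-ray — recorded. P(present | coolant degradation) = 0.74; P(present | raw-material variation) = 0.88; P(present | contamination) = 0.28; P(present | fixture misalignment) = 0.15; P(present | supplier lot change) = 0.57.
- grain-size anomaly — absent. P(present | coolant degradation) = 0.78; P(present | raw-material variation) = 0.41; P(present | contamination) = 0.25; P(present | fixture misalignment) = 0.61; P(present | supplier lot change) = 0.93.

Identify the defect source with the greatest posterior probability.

raw-material variation

Multiply each prior by the joint likelihood of the evidence pattern (using 1 − P(present | H) for each absent finding):
  coolant degradation: 0.35 × 0.13 × 0.74 × (1 − 0.78) = 0.0074074
  raw-material variation: 0.06 × 0.83 × 0.88 × (1 − 0.41) = 0.025856
  contamination: 0.10 × 0.11 × 0.28 × (1 − 0.25) = 0.00231
  fixture misalignment: 0.29 × 0.06 × 0.15 × (1 − 0.61) = 0.0010179
  supplier lot change: 0.20 × 0.34 × 0.57 × (1 − 0.93) = 0.0027132
The unnormalized weights sum to 0.039305.
P(coolant degradation | evidence) ≈ 0.0074074 / 0.039305 ≈ 0.188
P(raw-material variation | evidence) ≈ 0.025856 / 0.039305 ≈ 0.658
P(contamination | evidence) ≈ 0.00231 / 0.039305 ≈ 0.059
P(fixture misalignment | evidence) ≈ 0.0010179 / 0.039305 ≈ 0.026
P(supplier lot change | evidence) ≈ 0.0027132 / 0.039305 ≈ 0.069
The largest is 0.658, so raw-material variation is most probable.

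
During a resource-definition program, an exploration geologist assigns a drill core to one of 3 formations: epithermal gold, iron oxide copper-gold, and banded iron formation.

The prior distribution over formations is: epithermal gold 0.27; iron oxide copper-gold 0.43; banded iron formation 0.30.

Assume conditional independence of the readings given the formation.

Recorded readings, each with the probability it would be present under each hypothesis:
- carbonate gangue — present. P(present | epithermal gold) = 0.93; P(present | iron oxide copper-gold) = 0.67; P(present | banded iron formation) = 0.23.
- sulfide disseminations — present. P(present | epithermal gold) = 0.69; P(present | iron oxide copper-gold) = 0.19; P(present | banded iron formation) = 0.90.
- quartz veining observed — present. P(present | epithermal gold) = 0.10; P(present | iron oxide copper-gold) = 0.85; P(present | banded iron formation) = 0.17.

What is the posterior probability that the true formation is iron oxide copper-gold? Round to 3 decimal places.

By Bayes' rule with conditional independence, the unnormalized weight for each hypothesis is prior × ∏ likelihoods:
  epithermal gold: 0.27 × 0.93 × 0.69 × 0.10 = 0.017326
  iron oxide copper-gold: 0.43 × 0.67 × 0.19 × 0.85 = 0.046528
  banded iron formation: 0.30 × 0.23 × 0.90 × 0.17 = 0.010557
Marginal likelihood of the evidence = 0.074411.
P(iron oxide copper-gold | evidence) = 0.046528 / 0.074411 ≈ 0.625.

0.625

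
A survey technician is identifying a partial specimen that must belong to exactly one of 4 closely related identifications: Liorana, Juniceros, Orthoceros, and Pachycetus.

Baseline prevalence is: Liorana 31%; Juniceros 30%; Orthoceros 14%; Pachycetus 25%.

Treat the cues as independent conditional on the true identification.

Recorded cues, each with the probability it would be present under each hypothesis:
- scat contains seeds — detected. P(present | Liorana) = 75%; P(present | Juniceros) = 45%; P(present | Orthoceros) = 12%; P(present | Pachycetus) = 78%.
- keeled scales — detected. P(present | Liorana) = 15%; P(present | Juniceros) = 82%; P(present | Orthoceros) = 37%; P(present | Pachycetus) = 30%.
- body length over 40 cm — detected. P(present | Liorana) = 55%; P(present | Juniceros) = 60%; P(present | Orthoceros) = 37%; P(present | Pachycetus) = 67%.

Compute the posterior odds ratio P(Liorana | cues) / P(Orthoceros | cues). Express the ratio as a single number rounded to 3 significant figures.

The normalizing constant cancels in an odds ratio, so compute prior × likelihood for the two hypotheses only:
  Liorana: 0.31 × 0.75 × 0.15 × 0.55 = 0.019181
  Orthoceros: 0.14 × 0.12 × 0.37 × 0.37 = 0.0022999
Odds(Liorana : Orthoceros) = 0.019181 / 0.0022999 ≈ 8.34.

8.34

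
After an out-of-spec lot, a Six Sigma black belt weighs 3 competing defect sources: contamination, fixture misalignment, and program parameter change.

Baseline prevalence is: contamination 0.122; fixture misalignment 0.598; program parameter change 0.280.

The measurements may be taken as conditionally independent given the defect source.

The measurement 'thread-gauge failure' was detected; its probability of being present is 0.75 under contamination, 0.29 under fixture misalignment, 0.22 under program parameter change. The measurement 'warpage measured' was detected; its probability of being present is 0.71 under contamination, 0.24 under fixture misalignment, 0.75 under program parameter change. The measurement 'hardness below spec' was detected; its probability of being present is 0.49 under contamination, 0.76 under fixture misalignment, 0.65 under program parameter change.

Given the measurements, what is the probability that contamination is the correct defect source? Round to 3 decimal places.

By Bayes' rule with conditional independence, the unnormalized weight for each hypothesis is prior × ∏ likelihoods:
  contamination: 0.122 × 0.75 × 0.71 × 0.49 = 0.031833
  fixture misalignment: 0.598 × 0.29 × 0.24 × 0.76 = 0.031632
  program parameter change: 0.280 × 0.22 × 0.75 × 0.65 = 0.03003
Marginal likelihood of the evidence = 0.093495.
P(contamination | evidence) = 0.031833 / 0.093495 ≈ 0.340.

0.340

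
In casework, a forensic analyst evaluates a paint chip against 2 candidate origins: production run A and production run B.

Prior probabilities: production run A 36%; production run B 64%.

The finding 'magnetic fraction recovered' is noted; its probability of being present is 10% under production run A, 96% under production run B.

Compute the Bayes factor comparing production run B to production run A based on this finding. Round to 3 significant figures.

Likelihood of this finding under each hypothesis:
  production run B: 0.96
  production run A: 0.1
Bayes factor = 0.96 / 0.1 ≈ 9.60

9.60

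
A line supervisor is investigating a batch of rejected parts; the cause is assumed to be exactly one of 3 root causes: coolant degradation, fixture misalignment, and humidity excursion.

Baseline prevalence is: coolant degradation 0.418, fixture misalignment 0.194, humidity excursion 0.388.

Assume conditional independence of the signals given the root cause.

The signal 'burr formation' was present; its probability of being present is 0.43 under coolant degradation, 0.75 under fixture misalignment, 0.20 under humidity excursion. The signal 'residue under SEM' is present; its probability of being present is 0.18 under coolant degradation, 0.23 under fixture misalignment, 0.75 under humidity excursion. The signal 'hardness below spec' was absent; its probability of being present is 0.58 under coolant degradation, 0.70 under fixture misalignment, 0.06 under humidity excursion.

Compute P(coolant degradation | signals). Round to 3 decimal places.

0.173

Multiply each prior by the joint likelihood of the signal pattern (using 1 − P(present | H) for each absent signal):
  coolant degradation: 0.418 × 0.43 × 0.18 × (1 − 0.58) = 0.013588
  fixture misalignment: 0.194 × 0.75 × 0.23 × (1 − 0.70) = 0.01004
  humidity excursion: 0.388 × 0.20 × 0.75 × (1 − 0.06) = 0.054708
Normalizing constant Z = 0.013588 + 0.01004 + 0.054708 = 0.078336.
P(coolant degradation | evidence) = 0.013588 / 0.078336 ≈ 0.173.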